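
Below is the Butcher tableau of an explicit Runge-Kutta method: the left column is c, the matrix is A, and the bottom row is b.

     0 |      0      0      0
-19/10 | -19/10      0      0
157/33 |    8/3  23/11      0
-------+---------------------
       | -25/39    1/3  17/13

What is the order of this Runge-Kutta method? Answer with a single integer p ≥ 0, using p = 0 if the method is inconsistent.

b = (-25/39, 1/3, 17/13)
c = (0, -19/10, 157/33)
Ac = (0, 0, -437/110)
Σ b_i: (-25/39)·1 + 1/3·1 + 17/13·1 = 1 ✓
b·c: 1/3·(-19/10) + 17/13·157/33 = 7991/1430 ≠ 1/2 ⇒ order 1.

1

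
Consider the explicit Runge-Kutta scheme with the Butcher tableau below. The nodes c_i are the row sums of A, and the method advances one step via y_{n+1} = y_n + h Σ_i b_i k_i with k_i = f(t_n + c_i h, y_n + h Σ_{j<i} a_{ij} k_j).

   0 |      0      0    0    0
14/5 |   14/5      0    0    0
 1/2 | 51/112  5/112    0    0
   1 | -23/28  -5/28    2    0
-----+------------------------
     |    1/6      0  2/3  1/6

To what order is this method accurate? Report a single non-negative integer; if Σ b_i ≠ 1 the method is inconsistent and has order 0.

4

b = (1/6, 0, 2/3, 1/6)
c = (0, 14/5, 1/2, 1)
Ac = (0, 0, 1/8, 1/2)
Σ b_i: 1/6·1 + 2/3·1 + 1/6·1 = 1 ✓
b·c: 2/3·1/2 + 1/6·1 = 1/2 ✓
b·c²: 2/3·1/4 + 1/6·1 = 1/3 ✓
b·Ac: 2/3·1/8 + 1/6·1/2 = 1/6 ✓
b·c³: 2/3·1/8 + 1/6·1 = 1/4 ✓
b·(c∘Ac): 2/3·1/16 + 1/6·1/2 = 1/8 ✓
b·Ac²: 2/3·7/20 + 1/6·(-9/10) = 1/12 ✓
b·A²c: 1/6·1/4 = 1/24 ✓; 4 stages ⇒ order 4.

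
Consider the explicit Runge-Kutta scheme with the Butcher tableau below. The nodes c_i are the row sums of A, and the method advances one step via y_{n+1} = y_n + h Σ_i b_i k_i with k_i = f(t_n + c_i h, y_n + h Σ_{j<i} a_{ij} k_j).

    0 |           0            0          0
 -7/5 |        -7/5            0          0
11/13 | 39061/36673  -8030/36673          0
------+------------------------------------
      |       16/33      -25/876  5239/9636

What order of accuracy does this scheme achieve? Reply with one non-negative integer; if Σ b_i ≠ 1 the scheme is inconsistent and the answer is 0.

b = (16/33, -25/876, 5239/9636)
c = (0, -7/5, 11/13)
Ac = (0, 0, 1606/5239)
Σ b_i: 16/33·1 + (-25/876)·1 + 5239/9636·1 = 1 ✓
b·c: (-25/876)·(-7/5) + 5239/9636·11/13 = 1/2 ✓
b·c²: (-25/876)·49/25 + 5239/9636·121/169 = 1/3 ✓
b·Ac: 5239/9636·1606/5239 = 1/6 ✓; 3 stages ⇒ order 3.

3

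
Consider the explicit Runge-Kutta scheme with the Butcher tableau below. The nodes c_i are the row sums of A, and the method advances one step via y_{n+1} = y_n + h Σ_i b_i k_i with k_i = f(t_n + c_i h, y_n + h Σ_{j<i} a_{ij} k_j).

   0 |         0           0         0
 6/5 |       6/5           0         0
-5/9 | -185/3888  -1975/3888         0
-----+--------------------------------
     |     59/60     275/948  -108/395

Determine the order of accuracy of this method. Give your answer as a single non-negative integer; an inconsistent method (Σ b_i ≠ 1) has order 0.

3

b = (59/60, 275/948, -108/395)
c = (0, 6/5, -5/9)
Ac = (0, 0, -395/648)
Σ b_i: 59/60·1 + 275/948·1 + (-108/395)·1 = 1 ✓
b·c: 275/948·6/5 + (-108/395)·(-5/9) = 1/2 ✓
b·c²: 275/948·36/25 + (-108/395)·25/81 = 1/3 ✓
b·Ac: (-108/395)·(-395/648) = 1/6 ✓; 3 stages ⇒ order 3.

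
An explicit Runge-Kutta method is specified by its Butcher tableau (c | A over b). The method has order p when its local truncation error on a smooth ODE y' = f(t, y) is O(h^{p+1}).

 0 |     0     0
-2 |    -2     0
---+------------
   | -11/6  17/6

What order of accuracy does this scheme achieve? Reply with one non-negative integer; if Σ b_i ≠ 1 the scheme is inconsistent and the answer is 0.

b = (-11/6, 17/6)
c = (0, -2)
Σ b_i: (-11/6)·1 + 17/6·1 = 1 ✓
b·c: 17/6·(-2) = -17/3 ≠ 1/2 ⇒ order 1.

1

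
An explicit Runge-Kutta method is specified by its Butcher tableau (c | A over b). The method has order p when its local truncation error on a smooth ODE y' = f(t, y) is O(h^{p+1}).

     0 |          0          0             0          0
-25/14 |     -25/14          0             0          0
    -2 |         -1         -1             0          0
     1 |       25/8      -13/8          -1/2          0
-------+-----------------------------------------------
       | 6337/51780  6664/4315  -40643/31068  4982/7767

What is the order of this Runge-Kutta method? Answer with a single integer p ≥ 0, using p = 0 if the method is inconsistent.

3

b = (6337/51780, 6664/4315, -40643/31068, 4982/7767)
c = (0, -25/14, -2, 1)
Ac = (0, 0, 25/14, 437/112)
Σ b_i: 6337/51780·1 + 6664/4315·1 + (-40643/31068)·1 + 4982/7767·1 = 1 ✓
b·c: 6664/4315·(-25/14) + (-40643/31068)·(-2) + 4982/7767·1 = 1/2 ✓
b·c²: 6664/4315·625/196 + (-40643/31068)·4 + 4982/7767·1 = 1/3 ✓
b·Ac: (-40643/31068)·25/14 + 4982/7767·437/112 = 1/6 ✓
b·c³: 6664/4315·(-15625/2744) + (-40643/31068)·(-8) + 4982/7767·1 = 41917/18123 ≠ 1/4 ⇒ order 3.
b·(c∘Ac): (-40643/31068)·(-25/7) + 4982/7767·437/112 = 1040239/144984 ≠ 1/8
b·Ac²: (-40643/31068)·(-625/196) + 4982/7767·(-11261/1568) = -10513/24164 ≠ 1/12
b·A²c: 4982/7767·(-25/28) = -62275/108738 ≠ 1/24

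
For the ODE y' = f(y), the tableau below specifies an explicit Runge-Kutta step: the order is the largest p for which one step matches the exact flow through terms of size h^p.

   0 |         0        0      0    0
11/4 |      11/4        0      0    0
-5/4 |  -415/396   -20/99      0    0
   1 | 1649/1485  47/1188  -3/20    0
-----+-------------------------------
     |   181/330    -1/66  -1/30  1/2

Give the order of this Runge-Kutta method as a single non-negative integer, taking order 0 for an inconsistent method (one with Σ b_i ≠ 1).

4

b = (181/330, -1/66, -1/30, 1/2)
c = (0, 11/4, -5/4, 1)
Ac = (0, 0, -5/9, 8/27)
Σ b_i: 181/330·1 + (-1/66)·1 + (-1/30)·1 + 1/2·1 = 1 ✓
b·c: (-1/66)·11/4 + (-1/30)·(-5/4) + 1/2·1 = 1/2 ✓
b·c²: (-1/66)·121/16 + (-1/30)·25/16 + 1/2·1 = 1/3 ✓
b·Ac: (-1/30)·(-5/9) + 1/2·8/27 = 1/6 ✓
b·c³: (-1/66)·1331/64 + (-1/30)·(-125/64) + 1/2·1 = 1/4 ✓
b·(c∘Ac): (-1/30)·25/36 + 1/2·8/27 = 1/8 ✓
b·Ac²: (-1/30)·(-55/36) + 1/2·7/108 = 1/12 ✓
b·A²c: 1/2·1/12 = 1/24 ✓; 4 stages ⇒ order 4.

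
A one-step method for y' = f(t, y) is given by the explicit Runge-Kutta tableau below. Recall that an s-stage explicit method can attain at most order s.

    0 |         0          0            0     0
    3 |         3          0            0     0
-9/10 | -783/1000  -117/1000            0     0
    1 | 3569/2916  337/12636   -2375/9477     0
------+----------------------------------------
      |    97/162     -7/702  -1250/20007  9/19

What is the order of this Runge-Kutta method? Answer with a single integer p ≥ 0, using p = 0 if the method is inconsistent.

b = (97/162, -7/702, -1250/20007, 9/19)
c = (0, 3, -9/10, 1)
Ac = (0, 0, -351/1000, 11/36)
Σ b_i: 97/162·1 + (-7/702)·1 + (-1250/20007)·1 + 9/19·1 = 1 ✓
b·c: (-7/702)·3 + (-1250/20007)·(-9/10) + 9/19·1 = 1/2 ✓
b·c²: (-7/702)·9 + (-1250/20007)·81/100 + 9/19·1 = 1/3 ✓
b·Ac: (-1250/20007)·(-351/1000) + 9/19·11/36 = 1/6 ✓
b·c³: (-7/702)·27 + (-1250/20007)·(-729/1000) + 9/19·1 = 1/4 ✓
b·(c∘Ac): (-1250/20007)·3159/10000 + 9/19·11/36 = 1/8 ✓
b·Ac²: (-1250/20007)·(-1053/1000) + 9/19·1/27 = 1/12 ✓
b·A²c: 9/19·19/216 = 1/24 ✓; 4 stages ⇒ order 4.

4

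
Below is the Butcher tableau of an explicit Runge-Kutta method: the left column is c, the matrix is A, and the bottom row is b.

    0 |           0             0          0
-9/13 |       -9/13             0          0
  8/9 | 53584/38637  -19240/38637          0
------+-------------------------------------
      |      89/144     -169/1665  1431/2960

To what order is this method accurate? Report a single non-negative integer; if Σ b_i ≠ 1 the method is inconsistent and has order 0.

3

b = (89/144, -169/1665, 1431/2960)
c = (0, -9/13, 8/9)
Ac = (0, 0, 1480/4293)
Σ b_i: 89/144·1 + (-169/1665)·1 + 1431/2960·1 = 1 ✓
b·c: (-169/1665)·(-9/13) + 1431/2960·8/9 = 1/2 ✓
b·c²: (-169/1665)·81/169 + 1431/2960·64/81 = 1/3 ✓
b·Ac: 1431/2960·1480/4293 = 1/6 ✓; 3 stages ⇒ order 3.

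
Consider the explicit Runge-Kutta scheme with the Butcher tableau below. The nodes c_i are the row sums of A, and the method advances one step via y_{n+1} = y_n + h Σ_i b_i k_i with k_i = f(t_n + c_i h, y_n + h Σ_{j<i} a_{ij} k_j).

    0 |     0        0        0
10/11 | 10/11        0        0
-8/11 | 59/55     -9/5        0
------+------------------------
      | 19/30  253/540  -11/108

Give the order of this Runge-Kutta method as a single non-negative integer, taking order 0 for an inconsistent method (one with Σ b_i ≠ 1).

b = (19/30, 253/540, -11/108)
c = (0, 10/11, -8/11)
Ac = (0, 0, -18/11)
Σ b_i: 19/30·1 + 253/540·1 + (-11/108)·1 = 1 ✓
b·c: 253/540·10/11 + (-11/108)·(-8/11) = 1/2 ✓
b·c²: 253/540·100/121 + (-11/108)·64/121 = 1/3 ✓
b·Ac: (-11/108)·(-18/11) = 1/6 ✓; 3 stages ⇒ order 3.

3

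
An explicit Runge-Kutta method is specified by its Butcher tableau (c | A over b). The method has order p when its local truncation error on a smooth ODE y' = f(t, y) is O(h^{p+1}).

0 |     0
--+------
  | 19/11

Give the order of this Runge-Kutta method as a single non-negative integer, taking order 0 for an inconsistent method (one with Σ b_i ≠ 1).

b = (19/11)
c = (0)
Σ b_i: 19/11·1 = 19/11 ≠ 1 ⇒ order 0.

0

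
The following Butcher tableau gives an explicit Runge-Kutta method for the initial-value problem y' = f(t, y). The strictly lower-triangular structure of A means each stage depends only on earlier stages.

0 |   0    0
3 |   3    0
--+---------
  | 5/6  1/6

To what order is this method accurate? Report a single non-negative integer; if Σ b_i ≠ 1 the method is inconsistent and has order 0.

b = (5/6, 1/6)
c = (0, 3)
Σ b_i: 5/6·1 + 1/6·1 = 1 ✓
b·c: 1/6·3 = 1/2 ✓; 2 stages ⇒ order 2.

2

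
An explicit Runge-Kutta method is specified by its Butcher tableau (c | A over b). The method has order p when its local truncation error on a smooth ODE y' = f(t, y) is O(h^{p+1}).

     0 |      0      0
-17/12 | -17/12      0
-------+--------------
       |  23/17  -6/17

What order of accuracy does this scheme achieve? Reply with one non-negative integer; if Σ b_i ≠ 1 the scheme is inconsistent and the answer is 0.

2

b = (23/17, -6/17)
c = (0, -17/12)
Σ b_i: 23/17·1 + (-6/17)·1 = 1 ✓
b·c: (-6/17)·(-17/12) = 1/2 ✓; 2 stages ⇒ order 2.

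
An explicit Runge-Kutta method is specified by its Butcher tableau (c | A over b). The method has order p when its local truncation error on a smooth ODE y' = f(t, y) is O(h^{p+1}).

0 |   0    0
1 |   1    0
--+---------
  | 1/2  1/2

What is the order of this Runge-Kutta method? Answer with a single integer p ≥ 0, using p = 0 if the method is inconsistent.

b = (1/2, 1/2)
c = (0, 1)
Σ b_i: 1/2·1 + 1/2·1 = 1 ✓
b·c: 1/2·1 = 1/2 ✓; 2 stages ⇒ order 2.

2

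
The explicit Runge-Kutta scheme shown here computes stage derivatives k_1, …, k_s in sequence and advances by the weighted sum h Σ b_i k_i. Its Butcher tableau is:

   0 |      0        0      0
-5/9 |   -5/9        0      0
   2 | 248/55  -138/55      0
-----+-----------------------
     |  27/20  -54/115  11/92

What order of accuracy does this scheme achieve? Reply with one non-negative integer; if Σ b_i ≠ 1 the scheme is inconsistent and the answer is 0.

b = (27/20, -54/115, 11/92)
c = (0, -5/9, 2)
Ac = (0, 0, 46/33)
Σ b_i: 27/20·1 + (-54/115)·1 + 11/92·1 = 1 ✓
b·c: (-54/115)·(-5/9) + 11/92·2 = 1/2 ✓
b·c²: (-54/115)·25/81 + 11/92·4 = 1/3 ✓
b·Ac: 11/92·46/33 = 1/6 ✓; 3 stages ⇒ order 3.

3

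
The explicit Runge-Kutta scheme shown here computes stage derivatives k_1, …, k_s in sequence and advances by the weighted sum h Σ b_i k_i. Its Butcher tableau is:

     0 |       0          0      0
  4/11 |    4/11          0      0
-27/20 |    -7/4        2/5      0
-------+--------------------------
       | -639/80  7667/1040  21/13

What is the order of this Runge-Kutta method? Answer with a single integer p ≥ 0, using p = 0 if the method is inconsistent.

b = (-639/80, 7667/1040, 21/13)
c = (0, 4/11, -27/20)
Ac = (0, 0, 8/55)
Σ b_i: (-639/80)·1 + 7667/1040·1 + 21/13·1 = 1 ✓
b·c: 7667/1040·4/11 + 21/13·(-27/20) = 1/2 ✓
b·c²: 7667/1040·16/121 + 21/13·729/400 = 17243/4400 ≠ 1/3 ⇒ order 2.
b·Ac: 21/13·8/55 = 168/715 ≠ 1/6

2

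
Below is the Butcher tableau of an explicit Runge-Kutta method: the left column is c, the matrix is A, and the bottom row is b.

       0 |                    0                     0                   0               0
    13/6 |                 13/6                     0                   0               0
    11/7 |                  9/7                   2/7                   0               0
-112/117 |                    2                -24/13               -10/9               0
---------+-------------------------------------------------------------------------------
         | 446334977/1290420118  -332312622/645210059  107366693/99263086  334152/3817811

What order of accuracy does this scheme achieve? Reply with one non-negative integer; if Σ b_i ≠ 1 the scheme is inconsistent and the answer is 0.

b = (446334977/1290420118, -332312622/645210059, 107366693/99263086, 334152/3817811)
c = (0, 13/6, 11/7, -112/117)
Ac = (0, 0, 13/21, -362/63)
Σ b_i: 446334977/1290420118·1 + (-332312622/645210059)·1 + 107366693/99263086·1 + 334152/3817811·1 = 1 ✓
b·c: (-332312622/645210059)·13/6 + 107366693/99263086·11/7 + 334152/3817811·(-112/117) = 1/2 ✓
b·c²: (-332312622/645210059)·169/36 + 107366693/99263086·121/49 + 334152/3817811·12544/13689 = 1/3 ✓
b·Ac: 107366693/99263086·13/21 + 334152/3817811·(-362/63) = 1/6 ✓
b·c³: (-332312622/645210059)·2197/216 + 107366693/99263086·1331/343 + 334152/3817811·(-1404928/1601613) = -545433830803/487778804604 ≠ 1/4 ⇒ order 3.
b·(c∘Ac): 107366693/99263086·143/147 + 334152/3817811·5792/1053 = 35130695/22906866 ≠ 1/8
b·Ac²: 107366693/99263086·169/126 + 334152/3817811·(-5032/441) = 434936801/962088372 ≠ 1/12
b·A²c: 334152/3817811·(-130/189) = -229840/3817811 ≠ 1/24

3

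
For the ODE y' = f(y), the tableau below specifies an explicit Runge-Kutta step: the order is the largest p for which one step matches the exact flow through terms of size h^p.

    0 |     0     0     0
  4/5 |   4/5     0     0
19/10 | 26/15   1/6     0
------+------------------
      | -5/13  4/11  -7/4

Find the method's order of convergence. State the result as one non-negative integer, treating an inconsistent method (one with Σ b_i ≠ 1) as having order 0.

b = (-5/13, 4/11, -7/4)
c = (0, 4/5, 19/10)
Ac = (0, 0, 2/15)
Σ b_i: (-5/13)·1 + 4/11·1 + (-7/4)·1 = -1013/572 ≠ 1 ⇒ order 0.

0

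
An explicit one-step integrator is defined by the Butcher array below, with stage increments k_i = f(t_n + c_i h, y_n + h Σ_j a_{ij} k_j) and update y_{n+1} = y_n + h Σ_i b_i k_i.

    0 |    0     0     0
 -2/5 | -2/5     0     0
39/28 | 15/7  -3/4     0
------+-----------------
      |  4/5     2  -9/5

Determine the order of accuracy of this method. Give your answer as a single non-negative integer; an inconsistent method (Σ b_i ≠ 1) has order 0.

b = (4/5, 2, -9/5)
c = (0, -2/5, 39/28)
Ac = (0, 0, 3/10)
Σ b_i: 4/5·1 + 2·1 + (-9/5)·1 = 1 ✓
b·c: 2·(-2/5) + (-9/5)·39/28 = -463/140 ≠ 1/2 ⇒ order 1.

1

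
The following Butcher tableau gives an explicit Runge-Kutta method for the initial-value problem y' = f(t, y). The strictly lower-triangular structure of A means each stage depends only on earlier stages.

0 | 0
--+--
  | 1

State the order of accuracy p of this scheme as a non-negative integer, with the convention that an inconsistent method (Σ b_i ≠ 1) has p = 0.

b = (1)
c = (0)
Σ b_i: 1·1 = 1 ✓; 1 stage ⇒ order 1.

1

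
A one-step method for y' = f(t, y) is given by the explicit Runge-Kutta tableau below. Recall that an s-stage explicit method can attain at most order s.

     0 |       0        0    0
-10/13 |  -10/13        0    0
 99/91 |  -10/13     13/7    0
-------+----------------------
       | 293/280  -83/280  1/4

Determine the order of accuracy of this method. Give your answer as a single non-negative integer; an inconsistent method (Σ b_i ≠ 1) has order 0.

2

b = (293/280, -83/280, 1/4)
c = (0, -10/13, 99/91)
Ac = (0, 0, -10/7)
Σ b_i: 293/280·1 + (-83/280)·1 + 1/4·1 = 1 ✓
b·c: (-83/280)·(-10/13) + 1/4·99/91 = 1/2 ✓
b·c²: (-83/280)·100/169 + 1/4·9801/8281 = 307/2548 ≠ 1/3 ⇒ order 2.
b·Ac: 1/4·(-10/7) = -5/14 ≠ 1/6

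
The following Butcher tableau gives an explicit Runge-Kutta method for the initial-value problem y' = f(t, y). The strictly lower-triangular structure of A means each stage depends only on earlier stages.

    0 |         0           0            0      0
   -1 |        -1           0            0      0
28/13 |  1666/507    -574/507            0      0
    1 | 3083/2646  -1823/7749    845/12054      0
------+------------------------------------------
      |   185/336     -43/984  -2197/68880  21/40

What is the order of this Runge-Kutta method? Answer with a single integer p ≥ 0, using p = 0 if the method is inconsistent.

b = (185/336, -43/984, -2197/68880, 21/40)
c = (0, -1, 28/13, 1)
Ac = (0, 0, 574/507, 73/189)
Σ b_i: 185/336·1 + (-43/984)·1 + (-2197/68880)·1 + 21/40·1 = 1 ✓
b·c: (-43/984)·(-1) + (-2197/68880)·28/13 + 21/40·1 = 1/2 ✓
b·c²: (-43/984)·1 + (-2197/68880)·784/169 + 21/40·1 = 1/3 ✓
b·Ac: (-2197/68880)·574/507 + 21/40·73/189 = 1/6 ✓
b·c³: (-43/984)·(-1) + (-2197/68880)·21952/2197 + 21/40·1 = 1/4 ✓
b·(c∘Ac): (-2197/68880)·16072/6591 + 21/40·73/189 = 1/8 ✓
b·Ac²: (-2197/68880)·(-574/507) + 21/40·17/189 = 1/12 ✓
b·A²c: 21/40·5/63 = 1/24 ✓; 4 stages ⇒ order 4.

4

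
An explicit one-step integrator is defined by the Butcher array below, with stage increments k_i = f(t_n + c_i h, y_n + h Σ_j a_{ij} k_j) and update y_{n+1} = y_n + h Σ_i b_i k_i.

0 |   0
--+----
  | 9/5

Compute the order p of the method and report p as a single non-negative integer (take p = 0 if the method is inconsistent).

b = (9/5)
c = (0)
Σ b_i: 9/5·1 = 9/5 ≠ 1 ⇒ order 0.

0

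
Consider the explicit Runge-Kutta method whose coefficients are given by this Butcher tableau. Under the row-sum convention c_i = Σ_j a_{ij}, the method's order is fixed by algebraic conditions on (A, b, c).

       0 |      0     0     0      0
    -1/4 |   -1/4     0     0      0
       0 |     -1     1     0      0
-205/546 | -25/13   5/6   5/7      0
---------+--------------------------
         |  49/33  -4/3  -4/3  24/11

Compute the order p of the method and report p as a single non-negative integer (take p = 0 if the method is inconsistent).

b = (49/33, -4/3, -4/3, 24/11)
c = (0, -1/4, 0, -205/546)
Ac = (0, 0, -1/4, -5/24)
Σ b_i: 49/33·1 + (-4/3)·1 + (-4/3)·1 + 24/11·1 = 1 ✓
b·c: (-4/3)·(-1/4) + 24/11·(-205/546) = -1459/3003 ≠ 1/2 ⇒ order 1.

1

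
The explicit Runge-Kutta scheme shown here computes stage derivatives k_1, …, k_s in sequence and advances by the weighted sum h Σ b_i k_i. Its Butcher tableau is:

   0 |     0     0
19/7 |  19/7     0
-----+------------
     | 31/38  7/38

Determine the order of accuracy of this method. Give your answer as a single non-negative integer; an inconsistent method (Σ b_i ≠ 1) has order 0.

2

b = (31/38, 7/38)
c = (0, 19/7)
Σ b_i: 31/38·1 + 7/38·1 = 1 ✓
b·c: 7/38·19/7 = 1/2 ✓; 2 stages ⇒ order 2.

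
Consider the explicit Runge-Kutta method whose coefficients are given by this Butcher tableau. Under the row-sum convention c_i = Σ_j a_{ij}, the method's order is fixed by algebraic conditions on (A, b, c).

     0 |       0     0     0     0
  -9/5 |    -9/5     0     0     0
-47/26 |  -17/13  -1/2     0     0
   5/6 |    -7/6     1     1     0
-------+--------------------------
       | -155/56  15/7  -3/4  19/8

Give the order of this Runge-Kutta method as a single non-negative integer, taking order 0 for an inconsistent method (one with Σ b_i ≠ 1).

b = (-155/56, 15/7, -3/4, 19/8)
c = (0, -9/5, -47/26, 5/6)
Ac = (0, 0, 9/10, -469/130)
Σ b_i: (-155/56)·1 + 15/7·1 + (-3/4)·1 + 19/8·1 = 1 ✓
b·c: 15/7·(-9/5) + (-3/4)·(-47/26) + 19/8·5/6 = -2281/4368 ≠ 1/2 ⇒ order 1.

1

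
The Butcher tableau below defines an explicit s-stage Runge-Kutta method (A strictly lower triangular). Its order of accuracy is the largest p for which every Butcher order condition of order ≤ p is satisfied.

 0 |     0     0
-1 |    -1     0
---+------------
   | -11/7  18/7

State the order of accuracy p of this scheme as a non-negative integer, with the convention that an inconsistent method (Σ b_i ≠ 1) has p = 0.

1

b = (-11/7, 18/7)
c = (0, -1)
Σ b_i: (-11/7)·1 + 18/7·1 = 1 ✓
b·c: 18/7·(-1) = -18/7 ≠ 1/2 ⇒ order 1.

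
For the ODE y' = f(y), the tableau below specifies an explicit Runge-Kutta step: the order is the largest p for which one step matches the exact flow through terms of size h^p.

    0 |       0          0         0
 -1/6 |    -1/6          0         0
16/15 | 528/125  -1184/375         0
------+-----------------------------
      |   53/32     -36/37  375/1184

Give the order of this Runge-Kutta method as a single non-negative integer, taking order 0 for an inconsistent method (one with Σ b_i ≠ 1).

b = (53/32, -36/37, 375/1184)
c = (0, -1/6, 16/15)
Ac = (0, 0, 592/1125)
Σ b_i: 53/32·1 + (-36/37)·1 + 375/1184·1 = 1 ✓
b·c: (-36/37)·(-1/6) + 375/1184·16/15 = 1/2 ✓
b·c²: (-36/37)·1/36 + 375/1184·256/225 = 1/3 ✓
b·Ac: 375/1184·592/1125 = 1/6 ✓; 3 stages ⇒ order 3.

3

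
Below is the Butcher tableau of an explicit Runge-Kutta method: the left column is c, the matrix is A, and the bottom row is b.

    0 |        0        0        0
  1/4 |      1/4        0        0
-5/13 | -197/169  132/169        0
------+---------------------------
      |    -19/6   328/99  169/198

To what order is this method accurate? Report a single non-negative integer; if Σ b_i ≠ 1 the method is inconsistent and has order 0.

b = (-19/6, 328/99, 169/198)
c = (0, 1/4, -5/13)
Ac = (0, 0, 33/169)
Σ b_i: (-19/6)·1 + 328/99·1 + 169/198·1 = 1 ✓
b·c: 328/99·1/4 + 169/198·(-5/13) = 1/2 ✓
b·c²: 328/99·1/16 + 169/198·25/169 = 1/3 ✓
b·Ac: 169/198·33/169 = 1/6 ✓; 3 stages ⇒ order 3.

3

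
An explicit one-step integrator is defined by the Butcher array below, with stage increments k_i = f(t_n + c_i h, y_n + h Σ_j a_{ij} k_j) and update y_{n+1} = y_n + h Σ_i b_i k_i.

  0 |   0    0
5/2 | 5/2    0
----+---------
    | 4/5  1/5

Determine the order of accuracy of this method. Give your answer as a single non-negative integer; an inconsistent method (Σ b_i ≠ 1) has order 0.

2

b = (4/5, 1/5)
c = (0, 5/2)
Σ b_i: 4/5·1 + 1/5·1 = 1 ✓
b·c: 1/5·5/2 = 1/2 ✓; 2 stages ⇒ order 2.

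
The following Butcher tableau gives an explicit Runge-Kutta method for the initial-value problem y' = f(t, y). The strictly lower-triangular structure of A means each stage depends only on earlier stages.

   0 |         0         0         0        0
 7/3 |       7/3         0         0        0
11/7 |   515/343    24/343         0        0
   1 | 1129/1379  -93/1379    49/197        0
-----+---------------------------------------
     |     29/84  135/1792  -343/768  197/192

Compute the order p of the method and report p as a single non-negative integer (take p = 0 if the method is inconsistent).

b = (29/84, 135/1792, -343/768, 197/192)
c = (0, 7/3, 11/7, 1)
Ac = (0, 0, 8/49, 46/197)
Σ b_i: 29/84·1 + 135/1792·1 + (-343/768)·1 + 197/192·1 = 1 ✓
b·c: 135/1792·7/3 + (-343/768)·11/7 + 197/192·1 = 1/2 ✓
b·c²: 135/1792·49/9 + (-343/768)·121/49 + 197/192·1 = 1/3 ✓
b·Ac: (-343/768)·8/49 + 197/192·46/197 = 1/6 ✓
b·c³: 135/1792·343/27 + (-343/768)·1331/343 + 197/192·1 = 1/4 ✓
b·(c∘Ac): (-343/768)·88/343 + 197/192·46/197 = 1/8 ✓
b·Ac²: (-343/768)·8/21 + 197/192·146/591 = 1/12 ✓
b·A²c: 197/192·8/197 = 1/24 ✓; 4 stages ⇒ order 4.

4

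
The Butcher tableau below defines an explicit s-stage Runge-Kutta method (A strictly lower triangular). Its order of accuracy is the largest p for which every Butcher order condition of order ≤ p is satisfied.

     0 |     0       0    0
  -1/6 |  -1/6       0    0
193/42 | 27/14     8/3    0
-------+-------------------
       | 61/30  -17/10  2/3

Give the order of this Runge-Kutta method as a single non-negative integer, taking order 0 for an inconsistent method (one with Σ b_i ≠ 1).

b = (61/30, -17/10, 2/3)
c = (0, -1/6, 193/42)
Ac = (0, 0, -4/9)
Σ b_i: 61/30·1 + (-17/10)·1 + 2/3·1 = 1 ✓
b·c: (-17/10)·(-1/6) + 2/3·193/42 = 4217/1260 ≠ 1/2 ⇒ order 1.

1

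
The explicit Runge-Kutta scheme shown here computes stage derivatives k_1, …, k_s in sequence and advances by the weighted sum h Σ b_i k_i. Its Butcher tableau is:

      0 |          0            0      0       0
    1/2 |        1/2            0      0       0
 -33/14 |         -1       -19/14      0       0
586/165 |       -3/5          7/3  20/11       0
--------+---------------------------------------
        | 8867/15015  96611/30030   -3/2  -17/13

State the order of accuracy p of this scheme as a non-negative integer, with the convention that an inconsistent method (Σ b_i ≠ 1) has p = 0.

2

b = (8867/15015, 96611/30030, -3/2, -17/13)
c = (0, 1/2, -33/14, 586/165)
Ac = (0, 0, -19/28, -131/42)
Σ b_i: 8867/15015·1 + 96611/30030·1 + (-3/2)·1 + (-17/13)·1 = 1 ✓
b·c: 96611/30030·1/2 + (-3/2)·(-33/14) + (-17/13)·586/165 = 1/2 ✓
b·c²: 96611/30030·1/4 + (-3/2)·1089/196 + (-17/13)·343396/27225 = -1666539107/69369300 ≠ 1/3 ⇒ order 2.
b·Ac: (-3/2)·(-19/28) + (-17/13)·(-131/42) = 11131/2184 ≠ 1/6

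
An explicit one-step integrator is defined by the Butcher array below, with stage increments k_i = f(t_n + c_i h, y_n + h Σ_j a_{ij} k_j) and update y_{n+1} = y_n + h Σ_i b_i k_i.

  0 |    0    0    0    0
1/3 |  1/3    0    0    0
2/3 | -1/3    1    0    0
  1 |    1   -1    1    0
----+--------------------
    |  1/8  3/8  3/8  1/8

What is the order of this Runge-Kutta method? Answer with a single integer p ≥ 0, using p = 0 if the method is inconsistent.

4

b = (1/8, 3/8, 3/8, 1/8)
c = (0, 1/3, 2/3, 1)
Ac = (0, 0, 1/3, 1/3)
Σ b_i: 1/8·1 + 3/8·1 + 3/8·1 + 1/8·1 = 1 ✓
b·c: 3/8·1/3 + 3/8·2/3 + 1/8·1 = 1/2 ✓
b·c²: 3/8·1/9 + 3/8·4/9 + 1/8·1 = 1/3 ✓
b·Ac: 3/8·1/3 + 1/8·1/3 = 1/6 ✓
b·c³: 3/8·1/27 + 3/8·8/27 + 1/8·1 = 1/4 ✓
b·(c∘Ac): 3/8·2/9 + 1/8·1/3 = 1/8 ✓
b·Ac²: 3/8·1/9 + 1/8·1/3 = 1/12 ✓
b·A²c: 1/8·1/3 = 1/24 ✓; 4 stages ⇒ order 4.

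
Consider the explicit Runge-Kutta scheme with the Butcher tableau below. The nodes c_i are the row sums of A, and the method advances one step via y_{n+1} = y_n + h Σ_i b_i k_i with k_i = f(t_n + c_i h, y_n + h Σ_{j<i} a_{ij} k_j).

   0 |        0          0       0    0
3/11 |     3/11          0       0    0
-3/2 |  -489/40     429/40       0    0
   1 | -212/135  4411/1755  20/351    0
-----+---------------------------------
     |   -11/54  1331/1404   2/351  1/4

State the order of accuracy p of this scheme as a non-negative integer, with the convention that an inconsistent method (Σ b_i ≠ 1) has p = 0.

4

b = (-11/54, 1331/1404, 2/351, 1/4)
c = (0, 3/11, -3/2, 1)
Ac = (0, 0, 117/40, 3/5)
Σ b_i: (-11/54)·1 + 1331/1404·1 + 2/351·1 + 1/4·1 = 1 ✓
b·c: 1331/1404·3/11 + 2/351·(-3/2) + 1/4·1 = 1/2 ✓
b·c²: 1331/1404·9/121 + 2/351·9/4 + 1/4·1 = 1/3 ✓
b·Ac: 2/351·117/40 + 1/4·3/5 = 1/6 ✓
b·c³: 1331/1404·27/1331 + 2/351·(-27/8) + 1/4·1 = 1/4 ✓
b·(c∘Ac): 2/351·(-351/80) + 1/4·3/5 = 1/8 ✓
b·Ac²: 2/351·351/440 + 1/4·52/165 = 1/12 ✓
b·A²c: 1/4·1/6 = 1/24 ✓; 4 stages ⇒ order 4.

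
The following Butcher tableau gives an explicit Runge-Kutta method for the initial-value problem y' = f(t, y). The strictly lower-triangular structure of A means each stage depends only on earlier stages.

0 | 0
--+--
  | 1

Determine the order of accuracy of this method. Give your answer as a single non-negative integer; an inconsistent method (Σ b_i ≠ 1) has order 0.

1

b = (1)
c = (0)
Σ b_i: 1·1 = 1 ✓; 1 stage ⇒ order 1.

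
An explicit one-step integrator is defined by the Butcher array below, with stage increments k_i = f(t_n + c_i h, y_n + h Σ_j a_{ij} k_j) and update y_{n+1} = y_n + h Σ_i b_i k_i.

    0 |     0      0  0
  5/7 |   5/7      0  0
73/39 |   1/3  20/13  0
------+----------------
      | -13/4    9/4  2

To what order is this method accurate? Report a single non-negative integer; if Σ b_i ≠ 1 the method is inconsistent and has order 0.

1

b = (-13/4, 9/4, 2)
c = (0, 5/7, 73/39)
Ac = (0, 0, 100/91)
Σ b_i: (-13/4)·1 + 9/4·1 + 2·1 = 1 ✓
b·c: 9/4·5/7 + 2·73/39 = 5843/1092 ≠ 1/2 ⇒ order 1.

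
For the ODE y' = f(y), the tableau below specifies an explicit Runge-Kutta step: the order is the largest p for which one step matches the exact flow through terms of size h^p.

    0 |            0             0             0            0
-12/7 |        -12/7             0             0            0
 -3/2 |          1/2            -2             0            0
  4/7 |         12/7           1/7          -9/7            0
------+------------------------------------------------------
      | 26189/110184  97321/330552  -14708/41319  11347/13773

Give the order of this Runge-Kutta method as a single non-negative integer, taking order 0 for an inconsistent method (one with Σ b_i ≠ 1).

b = (26189/110184, 97321/330552, -14708/41319, 11347/13773)
c = (0, -12/7, -3/2, 4/7)
Ac = (0, 0, 24/7, 165/98)
Σ b_i: 26189/110184·1 + 97321/330552·1 + (-14708/41319)·1 + 11347/13773·1 = 1 ✓
b·c: 97321/330552·(-12/7) + (-14708/41319)·(-3/2) + 11347/13773·4/7 = 1/2 ✓
b·c²: 97321/330552·144/49 + (-14708/41319)·9/4 + 11347/13773·16/49 = 1/3 ✓
b·Ac: (-14708/41319)·24/7 + 11347/13773·165/98 = 1/6 ✓
b·c³: 97321/330552·(-1728/343) + (-14708/41319)·(-27/8) + 11347/13773·64/343 = -172987/1349754 ≠ 1/4 ⇒ order 3.
b·(c∘Ac): (-14708/41319)·(-36/7) + 11347/13773·330/343 = 590134/224959 ≠ 1/8
b·Ac²: (-14708/41319)·(-288/49) + 11347/13773·(-3393/1372) = 7039/128548 ≠ 1/12
b·A²c: 11347/13773·(-216/49) = -116712/32137 ≠ 1/24

3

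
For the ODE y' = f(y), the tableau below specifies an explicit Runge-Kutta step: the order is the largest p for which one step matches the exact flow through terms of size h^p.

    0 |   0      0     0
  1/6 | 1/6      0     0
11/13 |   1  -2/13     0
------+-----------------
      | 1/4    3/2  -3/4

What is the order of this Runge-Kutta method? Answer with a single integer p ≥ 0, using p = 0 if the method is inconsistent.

b = (1/4, 3/2, -3/4)
c = (0, 1/6, 11/13)
Ac = (0, 0, -1/39)
Σ b_i: 1/4·1 + 3/2·1 + (-3/4)·1 = 1 ✓
b·c: 3/2·1/6 + (-3/4)·11/13 = -5/13 ≠ 1/2 ⇒ order 1.

1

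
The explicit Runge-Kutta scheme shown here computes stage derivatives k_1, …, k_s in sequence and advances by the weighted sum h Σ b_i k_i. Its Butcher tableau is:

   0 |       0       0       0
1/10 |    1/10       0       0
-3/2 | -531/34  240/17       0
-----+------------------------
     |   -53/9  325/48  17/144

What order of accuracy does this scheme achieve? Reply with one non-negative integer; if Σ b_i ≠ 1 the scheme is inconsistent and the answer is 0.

3

b = (-53/9, 325/48, 17/144)
c = (0, 1/10, -3/2)
Ac = (0, 0, 24/17)
Σ b_i: (-53/9)·1 + 325/48·1 + 17/144·1 = 1 ✓
b·c: 325/48·1/10 + 17/144·(-3/2) = 1/2 ✓
b·c²: 325/48·1/100 + 17/144·9/4 = 1/3 ✓
b·Ac: 17/144·24/17 = 1/6 ✓; 3 stages ⇒ order 3.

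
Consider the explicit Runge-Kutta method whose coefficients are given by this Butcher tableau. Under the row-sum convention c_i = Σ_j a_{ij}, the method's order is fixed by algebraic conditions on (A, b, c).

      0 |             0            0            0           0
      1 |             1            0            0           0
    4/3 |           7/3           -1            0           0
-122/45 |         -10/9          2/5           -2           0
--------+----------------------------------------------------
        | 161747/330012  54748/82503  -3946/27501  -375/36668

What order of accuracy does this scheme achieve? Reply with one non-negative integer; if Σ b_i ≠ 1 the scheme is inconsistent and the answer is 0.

3

b = (161747/330012, 54748/82503, -3946/27501, -375/36668)
c = (0, 1, 4/3, -122/45)
Ac = (0, 0, -1, -34/15)
Σ b_i: 161747/330012·1 + 54748/82503·1 + (-3946/27501)·1 + (-375/36668)·1 = 1 ✓
b·c: 54748/82503·1 + (-3946/27501)·4/3 + (-375/36668)·(-122/45) = 1/2 ✓
b·c²: 54748/82503·1 + (-3946/27501)·16/9 + (-375/36668)·14884/2025 = 1/3 ✓
b·Ac: (-3946/27501)·(-1) + (-375/36668)·(-34/15) = 1/6 ✓
b·c³: 54748/82503·1 + (-3946/27501)·64/27 + (-375/36668)·(-1815848/91125) = 1174526/2227581 ≠ 1/4 ⇒ order 3.
b·(c∘Ac): (-3946/27501)·(-4/3) + (-375/36668)·4148/675 = 3533/27501 ≠ 1/8
b·Ac²: (-3946/27501)·(-1) + (-375/36668)·(-142/45) = 9667/55002 ≠ 1/12
b·A²c: (-375/36668)·2 = -375/18334 ≠ 1/24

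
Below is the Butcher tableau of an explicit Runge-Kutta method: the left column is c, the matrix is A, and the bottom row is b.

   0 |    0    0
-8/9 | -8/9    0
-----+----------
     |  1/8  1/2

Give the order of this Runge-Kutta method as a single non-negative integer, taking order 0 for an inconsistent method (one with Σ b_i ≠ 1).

0

b = (1/8, 1/2)
c = (0, -8/9)
Σ b_i: 1/8·1 + 1/2·1 = 5/8 ≠ 1 ⇒ order 0.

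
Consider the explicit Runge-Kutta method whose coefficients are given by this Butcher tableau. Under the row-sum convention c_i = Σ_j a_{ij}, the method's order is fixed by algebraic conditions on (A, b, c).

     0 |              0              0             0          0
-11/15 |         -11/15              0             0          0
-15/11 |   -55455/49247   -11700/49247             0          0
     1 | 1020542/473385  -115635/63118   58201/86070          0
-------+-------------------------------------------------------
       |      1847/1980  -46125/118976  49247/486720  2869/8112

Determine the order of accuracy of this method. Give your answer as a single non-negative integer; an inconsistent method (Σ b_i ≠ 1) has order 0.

4

b = (1847/1980, -46125/118976, 49247/486720, 2869/8112)
c = (0, -11/15, -15/11, 1)
Ac = (0, 0, 780/4477, 1209/2869)
Σ b_i: 1847/1980·1 + (-46125/118976)·1 + 49247/486720·1 + 2869/8112·1 = 1 ✓
b·c: (-46125/118976)·(-11/15) + 49247/486720·(-15/11) + 2869/8112·1 = 1/2 ✓
b·c²: (-46125/118976)·121/225 + 49247/486720·225/121 + 2869/8112·1 = 1/3 ✓
b·Ac: 49247/486720·780/4477 + 2869/8112·1209/2869 = 1/6 ✓
b·c³: (-46125/118976)·(-1331/3375) + 49247/486720·(-3375/1331) + 2869/8112·1 = 1/4 ✓
b·(c∘Ac): 49247/486720·(-11700/49247) + 2869/8112·1209/2869 = 1/8 ✓
b·Ac²: 49247/486720·(-52/407) + 2869/8112·11713/43035 = 1/12 ✓
b·A²c: 2869/8112·338/2869 = 1/24 ✓; 4 stages ⇒ order 4.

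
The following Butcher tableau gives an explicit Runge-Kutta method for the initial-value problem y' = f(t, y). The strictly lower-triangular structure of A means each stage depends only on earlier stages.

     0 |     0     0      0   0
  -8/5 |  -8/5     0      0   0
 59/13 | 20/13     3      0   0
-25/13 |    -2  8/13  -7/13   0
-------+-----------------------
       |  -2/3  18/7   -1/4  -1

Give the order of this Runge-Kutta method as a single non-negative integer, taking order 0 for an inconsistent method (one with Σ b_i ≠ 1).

b = (-2/3, 18/7, -1/4, -1)
c = (0, -8/5, 59/13, -25/13)
Ac = (0, 0, -24/5, -2897/845)
Σ b_i: (-2/3)·1 + 18/7·1 + (-1/4)·1 + (-1)·1 = 55/84 ≠ 1 ⇒ order 0.

0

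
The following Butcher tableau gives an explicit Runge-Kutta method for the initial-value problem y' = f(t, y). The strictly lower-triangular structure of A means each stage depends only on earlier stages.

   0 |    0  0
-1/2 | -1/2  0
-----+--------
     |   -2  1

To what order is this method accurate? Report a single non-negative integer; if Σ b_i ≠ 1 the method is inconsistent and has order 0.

b = (-2, 1)
c = (0, -1/2)
Σ b_i: (-2)·1 + 1·1 = -1 ≠ 1 ⇒ order 0.

0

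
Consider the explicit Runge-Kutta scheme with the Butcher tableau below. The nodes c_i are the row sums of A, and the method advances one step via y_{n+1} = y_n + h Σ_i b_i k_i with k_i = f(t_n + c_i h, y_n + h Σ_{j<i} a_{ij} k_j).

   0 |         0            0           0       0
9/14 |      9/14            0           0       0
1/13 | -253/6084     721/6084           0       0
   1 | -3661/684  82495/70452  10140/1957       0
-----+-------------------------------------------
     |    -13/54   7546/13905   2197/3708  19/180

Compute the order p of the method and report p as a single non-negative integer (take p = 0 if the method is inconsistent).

4

b = (-13/54, 7546/13905, 2197/3708, 19/180)
c = (0, 9/14, 1/13, 1)
Ac = (0, 0, 103/1352, 175/152)
Σ b_i: (-13/54)·1 + 7546/13905·1 + 2197/3708·1 + 19/180·1 = 1 ✓
b·c: 7546/13905·9/14 + 2197/3708·1/13 + 19/180·1 = 1/2 ✓
b·c²: 7546/13905·81/196 + 2197/3708·1/169 + 19/180·1 = 1/3 ✓
b·Ac: 2197/3708·103/1352 + 19/180·175/152 = 1/6 ✓
b·c³: 7546/13905·729/2744 + 2197/3708·1/2197 + 19/180·1 = 1/4 ✓
b·(c∘Ac): 2197/3708·103/17576 + 19/180·175/152 = 1/8 ✓
b·Ac²: 2197/3708·927/18928 + 19/180·1095/2128 = 1/12 ✓
b·A²c: 19/180·15/38 = 1/24 ✓; 4 stages ⇒ order 4.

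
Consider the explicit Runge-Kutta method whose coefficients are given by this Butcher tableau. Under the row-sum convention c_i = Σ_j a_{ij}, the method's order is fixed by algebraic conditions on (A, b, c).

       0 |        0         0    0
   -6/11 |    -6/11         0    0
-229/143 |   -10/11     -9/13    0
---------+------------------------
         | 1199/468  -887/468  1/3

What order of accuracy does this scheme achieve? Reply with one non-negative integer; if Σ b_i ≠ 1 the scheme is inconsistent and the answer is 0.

2

b = (1199/468, -887/468, 1/3)
c = (0, -6/11, -229/143)
Ac = (0, 0, 54/143)
Σ b_i: 1199/468·1 + (-887/468)·1 + 1/3·1 = 1 ✓
b·c: (-887/468)·(-6/11) + 1/3·(-229/143) = 1/2 ✓
b·c²: (-887/468)·36/121 + 1/3·52441/20449 = 17848/61347 ≠ 1/3 ⇒ order 2.
b·Ac: 1/3·54/143 = 18/143 ≠ 1/6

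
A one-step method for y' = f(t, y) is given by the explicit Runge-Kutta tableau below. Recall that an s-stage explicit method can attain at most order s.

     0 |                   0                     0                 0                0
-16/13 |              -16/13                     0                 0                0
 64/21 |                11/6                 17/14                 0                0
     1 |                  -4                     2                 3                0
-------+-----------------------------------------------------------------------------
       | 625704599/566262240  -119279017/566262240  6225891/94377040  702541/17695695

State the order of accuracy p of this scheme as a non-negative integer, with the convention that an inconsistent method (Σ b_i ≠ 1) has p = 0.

b = (625704599/566262240, -119279017/566262240, 6225891/94377040, 702541/17695695)
c = (0, -16/13, 64/21, 1)
Ac = (0, 0, -136/91, 608/91)
Σ b_i: 625704599/566262240·1 + (-119279017/566262240)·1 + 6225891/94377040·1 + 702541/17695695·1 = 1 ✓
b·c: (-119279017/566262240)·(-16/13) + 6225891/94377040·64/21 + 702541/17695695·1 = 1/2 ✓
b·c²: (-119279017/566262240)·256/169 + 6225891/94377040·4096/441 + 702541/17695695·1 = 1/3 ✓
b·Ac: 6225891/94377040·(-136/91) + 702541/17695695·608/91 = 1/6 ✓
b·c³: (-119279017/566262240)·(-4096/2197) + 6225891/94377040·262144/9261 + 702541/17695695·1 = 11109815453/4830924735 ≠ 1/4 ⇒ order 3.
b·(c∘Ac): 6225891/94377040·(-8704/1911) + 702541/17695695·608/91 = -8099392/230044035 ≠ 1/8
b·Ac²: 6225891/94377040·2176/1183 + 702541/17695695·767488/24843 = 6511376056/4830924735 ≠ 1/12
b·A²c: 702541/17695695·(-408/91) = -13649368/76681345 ≠ 1/24

3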